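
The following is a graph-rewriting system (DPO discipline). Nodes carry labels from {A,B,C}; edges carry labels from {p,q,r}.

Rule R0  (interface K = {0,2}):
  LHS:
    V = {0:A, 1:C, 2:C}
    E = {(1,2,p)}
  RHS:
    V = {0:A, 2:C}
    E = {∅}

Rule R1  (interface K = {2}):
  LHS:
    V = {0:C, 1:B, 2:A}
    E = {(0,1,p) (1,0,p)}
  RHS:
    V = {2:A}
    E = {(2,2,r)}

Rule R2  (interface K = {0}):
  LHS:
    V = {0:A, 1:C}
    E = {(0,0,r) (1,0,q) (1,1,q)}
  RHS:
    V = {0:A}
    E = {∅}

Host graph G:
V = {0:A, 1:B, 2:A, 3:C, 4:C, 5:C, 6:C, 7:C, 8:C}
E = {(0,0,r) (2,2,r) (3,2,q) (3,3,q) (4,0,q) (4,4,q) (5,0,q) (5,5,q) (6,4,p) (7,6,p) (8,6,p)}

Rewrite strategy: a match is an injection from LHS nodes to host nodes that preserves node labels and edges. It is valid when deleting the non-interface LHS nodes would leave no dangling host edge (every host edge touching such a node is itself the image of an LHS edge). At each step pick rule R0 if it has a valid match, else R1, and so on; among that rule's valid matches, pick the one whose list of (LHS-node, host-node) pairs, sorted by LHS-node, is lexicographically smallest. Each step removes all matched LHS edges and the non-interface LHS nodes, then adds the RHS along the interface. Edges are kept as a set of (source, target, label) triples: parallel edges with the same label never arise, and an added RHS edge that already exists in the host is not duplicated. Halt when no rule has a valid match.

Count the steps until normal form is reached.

start.  V:9 E:11  edges: 0-r->0 2-r->2 3-q->2 3-q->3 4-q->0 4-q->4 5-q->0 5-q->5 6-p->4 7-p->6 8-p->6
1. fire R0 via {0↦0, 1↦7, 2↦6}  →  V:8 E:10  edges: 0-r->0 2-r->2 3-q->2 3-q->3 4-q->0 4-q->4 5-q->0 5-q->5 6-p->4 8-p->6
2. fire R0 via {0↦0, 1↦8, 2↦6}  →  V:7 E:9  edges: 0-r->0 2-r->2 3-q->2 3-q->3 4-q->0 4-q->4 5-q->0 5-q->5 6-p->4
3. fire R0 via {0↦0, 1↦6, 2↦4}  →  V:6 E:8  edges: 0-r->0 2-r->2 3-q->2 3-q->3 4-q->0 4-q->4 5-q->0 5-q->5
4. fire R2 via {0↦0, 1↦4}  →  V:5 E:5  edges: 2-r->2 3-q->2 3-q->3 5-q->0 5-q->5
5. fire R2 via {0↦2, 1↦3}  →  V:4 E:2  edges: 5-q->0 5-q->5
halt: no rule applies after step 5

Answer: 5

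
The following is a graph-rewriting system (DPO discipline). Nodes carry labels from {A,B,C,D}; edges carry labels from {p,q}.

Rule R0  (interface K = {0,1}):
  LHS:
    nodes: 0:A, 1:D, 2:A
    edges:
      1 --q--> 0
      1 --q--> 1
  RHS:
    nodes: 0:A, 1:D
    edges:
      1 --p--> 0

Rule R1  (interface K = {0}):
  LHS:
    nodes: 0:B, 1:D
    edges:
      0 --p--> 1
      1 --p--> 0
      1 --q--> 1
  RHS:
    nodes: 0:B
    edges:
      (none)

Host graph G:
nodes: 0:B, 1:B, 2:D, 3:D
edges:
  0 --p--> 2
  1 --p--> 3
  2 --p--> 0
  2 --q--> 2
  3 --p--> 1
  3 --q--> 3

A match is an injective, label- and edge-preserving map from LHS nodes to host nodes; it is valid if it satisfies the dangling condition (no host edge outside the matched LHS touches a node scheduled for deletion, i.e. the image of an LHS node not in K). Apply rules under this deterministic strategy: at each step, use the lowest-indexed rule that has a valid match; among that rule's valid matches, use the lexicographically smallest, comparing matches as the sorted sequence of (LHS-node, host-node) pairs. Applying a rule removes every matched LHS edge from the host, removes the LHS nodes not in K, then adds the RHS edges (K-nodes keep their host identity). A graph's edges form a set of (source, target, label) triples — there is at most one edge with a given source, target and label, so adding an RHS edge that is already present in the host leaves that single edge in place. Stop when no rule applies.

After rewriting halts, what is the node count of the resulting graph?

Answer: 2

Rewrite trace:
[0] host  ⇒  4 nodes, 6 edges  {0-p->2 1-p->3 2-p->0 2-q->2 3-p->1 3-q->3}
[1] R1 @ {0↦0, 1↦2}  ⇒  3 nodes, 3 edges  {1-p->3 3-p->1 3-q->3}
[2] R1 @ {0↦1, 1↦3}  ⇒  2 nodes, 0 edges  {∅}
final graph: no rule applies after step 2
NF nodes: {0:B, 1:B}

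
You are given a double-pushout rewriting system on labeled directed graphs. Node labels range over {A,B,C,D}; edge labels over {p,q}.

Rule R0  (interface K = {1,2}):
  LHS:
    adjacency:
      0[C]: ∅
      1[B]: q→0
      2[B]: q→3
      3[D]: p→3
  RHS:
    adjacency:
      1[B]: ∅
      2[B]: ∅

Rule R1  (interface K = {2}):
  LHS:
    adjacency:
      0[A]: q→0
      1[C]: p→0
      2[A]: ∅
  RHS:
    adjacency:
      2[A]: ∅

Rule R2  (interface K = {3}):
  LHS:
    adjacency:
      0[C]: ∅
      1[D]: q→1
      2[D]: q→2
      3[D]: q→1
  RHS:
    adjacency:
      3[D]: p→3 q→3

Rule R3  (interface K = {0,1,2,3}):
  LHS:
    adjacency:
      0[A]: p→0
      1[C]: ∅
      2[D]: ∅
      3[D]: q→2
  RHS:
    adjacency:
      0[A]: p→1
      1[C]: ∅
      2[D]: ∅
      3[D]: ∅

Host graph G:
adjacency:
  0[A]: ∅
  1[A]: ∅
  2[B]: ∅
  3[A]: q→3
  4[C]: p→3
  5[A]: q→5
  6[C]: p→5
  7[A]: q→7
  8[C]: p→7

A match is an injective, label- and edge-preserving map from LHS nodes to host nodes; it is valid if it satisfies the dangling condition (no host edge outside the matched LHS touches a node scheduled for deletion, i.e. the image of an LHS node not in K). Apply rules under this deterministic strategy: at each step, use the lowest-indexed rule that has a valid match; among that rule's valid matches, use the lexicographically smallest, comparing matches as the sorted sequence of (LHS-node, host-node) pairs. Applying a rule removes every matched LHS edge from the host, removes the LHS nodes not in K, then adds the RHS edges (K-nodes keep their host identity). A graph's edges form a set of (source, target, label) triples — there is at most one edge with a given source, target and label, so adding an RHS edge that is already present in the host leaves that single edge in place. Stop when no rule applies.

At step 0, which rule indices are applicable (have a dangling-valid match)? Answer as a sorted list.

R0: no valid match — LHS pattern not found
R1: 12 valid matches — {0↦3, 1↦4, 2↦0}, {0↦3, 1↦4, 2↦1}, {0↦3, 1↦4, 2↦5} (+9 more)
R2: no valid match — LHS pattern not found
R3: no valid match — LHS pattern not found

Answer: [R1]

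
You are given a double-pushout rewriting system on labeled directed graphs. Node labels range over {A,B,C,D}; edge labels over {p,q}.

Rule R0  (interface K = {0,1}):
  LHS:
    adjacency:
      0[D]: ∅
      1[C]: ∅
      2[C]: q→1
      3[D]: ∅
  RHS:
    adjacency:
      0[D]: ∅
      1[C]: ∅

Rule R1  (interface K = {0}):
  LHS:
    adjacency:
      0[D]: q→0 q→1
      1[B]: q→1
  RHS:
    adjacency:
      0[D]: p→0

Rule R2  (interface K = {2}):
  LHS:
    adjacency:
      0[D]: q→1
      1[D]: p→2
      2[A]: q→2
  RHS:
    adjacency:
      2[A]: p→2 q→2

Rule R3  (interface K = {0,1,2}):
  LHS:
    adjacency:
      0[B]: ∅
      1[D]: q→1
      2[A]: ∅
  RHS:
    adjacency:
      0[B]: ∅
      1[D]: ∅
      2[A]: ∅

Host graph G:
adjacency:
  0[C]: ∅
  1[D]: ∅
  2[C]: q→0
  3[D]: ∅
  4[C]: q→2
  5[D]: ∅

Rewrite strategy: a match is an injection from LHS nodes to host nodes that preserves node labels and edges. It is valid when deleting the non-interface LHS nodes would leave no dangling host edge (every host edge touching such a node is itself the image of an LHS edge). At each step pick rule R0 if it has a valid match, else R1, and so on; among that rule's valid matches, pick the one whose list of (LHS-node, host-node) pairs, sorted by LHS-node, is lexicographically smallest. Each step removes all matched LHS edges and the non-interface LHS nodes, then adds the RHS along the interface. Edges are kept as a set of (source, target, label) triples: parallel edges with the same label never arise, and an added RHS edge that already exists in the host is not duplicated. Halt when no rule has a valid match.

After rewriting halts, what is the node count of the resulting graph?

[0] host  ⇒  6 nodes, 2 edges  {2-q->0 4-q->2}
[1] R0 @ {0↦1, 1↦2, 2↦4, 3↦3}  ⇒  4 nodes, 1 edges  {2-q->0}
[2] R0 @ {0↦1, 1↦0, 2↦2, 3↦5}  ⇒  2 nodes, 0 edges  {∅}
final graph: no rule applies after step 2
NF nodes: {0:C, 1:D}

Answer: 2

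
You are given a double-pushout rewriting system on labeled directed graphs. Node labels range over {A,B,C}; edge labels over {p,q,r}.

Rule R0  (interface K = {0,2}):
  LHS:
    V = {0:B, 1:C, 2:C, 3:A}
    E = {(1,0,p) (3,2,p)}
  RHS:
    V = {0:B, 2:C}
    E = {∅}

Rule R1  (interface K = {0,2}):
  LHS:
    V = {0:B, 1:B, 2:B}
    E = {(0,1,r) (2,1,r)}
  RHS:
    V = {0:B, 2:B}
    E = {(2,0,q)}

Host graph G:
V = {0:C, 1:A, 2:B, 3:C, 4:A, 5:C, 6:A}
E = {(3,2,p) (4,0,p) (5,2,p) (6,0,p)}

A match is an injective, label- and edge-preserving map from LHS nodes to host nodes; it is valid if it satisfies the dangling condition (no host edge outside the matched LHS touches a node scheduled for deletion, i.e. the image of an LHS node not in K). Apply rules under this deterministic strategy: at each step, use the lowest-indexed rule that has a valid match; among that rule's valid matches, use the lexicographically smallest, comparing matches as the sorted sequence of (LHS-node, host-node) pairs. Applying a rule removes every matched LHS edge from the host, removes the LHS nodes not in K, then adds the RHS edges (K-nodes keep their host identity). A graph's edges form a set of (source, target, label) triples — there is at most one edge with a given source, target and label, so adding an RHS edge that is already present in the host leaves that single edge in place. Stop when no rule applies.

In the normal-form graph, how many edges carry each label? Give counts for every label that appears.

Answer: (no edges)

Rewrite trace:
start.  V:7 E:4  edges: 3-p->2 4-p->0 5-p->2 6-p->0
1. fire R0 via {0↦2, 1↦3, 2↦0, 3↦4}  →  V:5 E:2  edges: 5-p->2 6-p->0
2. fire R0 via {0↦2, 1↦5, 2↦0, 3↦6}  →  V:3 E:0  edges: ∅
normal form: no rule applies after step 2
NF edges: []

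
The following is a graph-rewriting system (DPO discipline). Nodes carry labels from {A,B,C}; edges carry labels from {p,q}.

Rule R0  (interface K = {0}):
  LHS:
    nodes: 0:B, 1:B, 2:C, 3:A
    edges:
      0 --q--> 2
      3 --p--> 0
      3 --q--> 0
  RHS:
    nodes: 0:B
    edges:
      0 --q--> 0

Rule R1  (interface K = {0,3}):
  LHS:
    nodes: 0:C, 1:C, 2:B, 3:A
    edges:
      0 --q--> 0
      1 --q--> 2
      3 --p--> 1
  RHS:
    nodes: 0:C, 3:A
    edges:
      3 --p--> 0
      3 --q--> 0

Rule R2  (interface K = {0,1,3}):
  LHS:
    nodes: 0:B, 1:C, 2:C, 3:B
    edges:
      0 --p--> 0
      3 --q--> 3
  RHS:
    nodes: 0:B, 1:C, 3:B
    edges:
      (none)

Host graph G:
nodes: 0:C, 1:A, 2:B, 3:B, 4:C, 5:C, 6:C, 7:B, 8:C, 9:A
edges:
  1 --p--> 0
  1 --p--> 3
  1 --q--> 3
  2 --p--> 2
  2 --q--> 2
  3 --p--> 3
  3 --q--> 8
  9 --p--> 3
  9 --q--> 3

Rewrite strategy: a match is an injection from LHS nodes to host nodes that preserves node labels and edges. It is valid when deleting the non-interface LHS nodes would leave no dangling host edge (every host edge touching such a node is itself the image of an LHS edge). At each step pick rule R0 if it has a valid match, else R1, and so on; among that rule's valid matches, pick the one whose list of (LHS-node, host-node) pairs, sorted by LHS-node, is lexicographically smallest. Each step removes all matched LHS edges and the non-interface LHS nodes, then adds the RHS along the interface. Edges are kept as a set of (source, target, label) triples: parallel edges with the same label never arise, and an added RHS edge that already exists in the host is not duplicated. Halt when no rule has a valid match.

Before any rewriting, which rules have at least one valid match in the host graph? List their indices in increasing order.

Answer: [R0,R2]

Derivation:
R0: 1 valid match — {0↦3, 1↦7, 2↦8, 3↦9}
R1: no valid match — LHS pattern not found
R2: 12 valid matches — {0↦3, 1↦0, 2↦4, 3↦2}, {0↦3, 1↦0, 2↦5, 3↦2}, {0↦3, 1↦0, 2↦6, 3↦2} (+9 more)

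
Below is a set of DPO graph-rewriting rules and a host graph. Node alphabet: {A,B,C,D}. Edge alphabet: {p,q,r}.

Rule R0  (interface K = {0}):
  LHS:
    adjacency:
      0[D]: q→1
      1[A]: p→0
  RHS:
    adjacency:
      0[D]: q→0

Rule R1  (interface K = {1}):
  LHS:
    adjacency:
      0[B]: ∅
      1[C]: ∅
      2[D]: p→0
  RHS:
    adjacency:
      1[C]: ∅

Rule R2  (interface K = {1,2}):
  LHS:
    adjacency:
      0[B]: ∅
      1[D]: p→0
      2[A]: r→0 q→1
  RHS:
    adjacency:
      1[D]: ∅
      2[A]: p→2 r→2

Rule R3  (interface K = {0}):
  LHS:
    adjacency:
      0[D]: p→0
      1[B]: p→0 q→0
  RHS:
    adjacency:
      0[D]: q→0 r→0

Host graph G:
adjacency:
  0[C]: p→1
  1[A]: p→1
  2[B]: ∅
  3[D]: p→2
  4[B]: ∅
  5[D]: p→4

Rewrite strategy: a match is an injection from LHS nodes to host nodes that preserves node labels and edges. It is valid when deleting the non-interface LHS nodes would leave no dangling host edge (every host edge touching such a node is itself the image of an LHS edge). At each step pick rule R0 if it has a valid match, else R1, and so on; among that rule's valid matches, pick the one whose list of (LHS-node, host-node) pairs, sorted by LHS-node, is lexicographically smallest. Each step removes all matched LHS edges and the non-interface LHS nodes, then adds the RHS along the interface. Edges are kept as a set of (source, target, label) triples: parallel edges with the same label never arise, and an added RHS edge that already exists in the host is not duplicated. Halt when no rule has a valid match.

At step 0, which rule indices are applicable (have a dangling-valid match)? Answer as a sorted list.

Answer: [R1]

Derivation:
R0: no valid match — LHS pattern not found
R1: 2 valid matches — {0↦2, 1↦0, 2↦3}, {0↦4, 1↦0, 2↦5}
R2: no valid match — LHS pattern not found
R3: no valid match — LHS pattern not found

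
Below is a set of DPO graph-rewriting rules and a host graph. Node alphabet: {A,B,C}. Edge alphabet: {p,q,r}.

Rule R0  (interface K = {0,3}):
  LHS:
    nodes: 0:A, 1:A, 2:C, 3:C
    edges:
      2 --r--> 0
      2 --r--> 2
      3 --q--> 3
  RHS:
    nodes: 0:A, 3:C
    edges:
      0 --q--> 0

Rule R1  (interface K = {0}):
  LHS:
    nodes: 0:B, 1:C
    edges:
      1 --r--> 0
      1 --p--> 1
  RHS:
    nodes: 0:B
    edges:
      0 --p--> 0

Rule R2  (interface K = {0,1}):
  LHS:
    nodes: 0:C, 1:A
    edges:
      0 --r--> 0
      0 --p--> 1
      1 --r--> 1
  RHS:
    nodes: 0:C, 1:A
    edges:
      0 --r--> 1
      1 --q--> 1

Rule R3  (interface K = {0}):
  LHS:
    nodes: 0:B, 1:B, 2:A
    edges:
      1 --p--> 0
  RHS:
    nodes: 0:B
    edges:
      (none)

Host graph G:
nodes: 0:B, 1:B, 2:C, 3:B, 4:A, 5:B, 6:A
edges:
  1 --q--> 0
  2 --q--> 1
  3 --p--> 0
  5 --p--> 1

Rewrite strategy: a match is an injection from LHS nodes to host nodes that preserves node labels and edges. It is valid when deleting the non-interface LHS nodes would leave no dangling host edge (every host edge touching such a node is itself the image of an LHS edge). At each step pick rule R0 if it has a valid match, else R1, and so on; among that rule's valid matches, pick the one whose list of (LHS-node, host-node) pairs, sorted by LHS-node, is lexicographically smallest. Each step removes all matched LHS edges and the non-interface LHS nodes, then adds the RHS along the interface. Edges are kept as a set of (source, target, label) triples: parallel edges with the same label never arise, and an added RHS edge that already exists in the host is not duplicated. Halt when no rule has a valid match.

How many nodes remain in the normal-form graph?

Answer: 3

Derivation:
start.  V:7 E:4  edges: 1-q->0 2-q->1 3-p->0 5-p->1
1. fire R3 via {0↦0, 1↦3, 2↦4}  →  V:5 E:3  edges: 1-q->0 2-q->1 5-p->1
2. fire R3 via {0↦1, 1↦5, 2↦6}  →  V:3 E:2  edges: 1-q->0 2-q->1
halt: no rule applies after step 2
NF nodes: {0:B, 1:B, 2:C}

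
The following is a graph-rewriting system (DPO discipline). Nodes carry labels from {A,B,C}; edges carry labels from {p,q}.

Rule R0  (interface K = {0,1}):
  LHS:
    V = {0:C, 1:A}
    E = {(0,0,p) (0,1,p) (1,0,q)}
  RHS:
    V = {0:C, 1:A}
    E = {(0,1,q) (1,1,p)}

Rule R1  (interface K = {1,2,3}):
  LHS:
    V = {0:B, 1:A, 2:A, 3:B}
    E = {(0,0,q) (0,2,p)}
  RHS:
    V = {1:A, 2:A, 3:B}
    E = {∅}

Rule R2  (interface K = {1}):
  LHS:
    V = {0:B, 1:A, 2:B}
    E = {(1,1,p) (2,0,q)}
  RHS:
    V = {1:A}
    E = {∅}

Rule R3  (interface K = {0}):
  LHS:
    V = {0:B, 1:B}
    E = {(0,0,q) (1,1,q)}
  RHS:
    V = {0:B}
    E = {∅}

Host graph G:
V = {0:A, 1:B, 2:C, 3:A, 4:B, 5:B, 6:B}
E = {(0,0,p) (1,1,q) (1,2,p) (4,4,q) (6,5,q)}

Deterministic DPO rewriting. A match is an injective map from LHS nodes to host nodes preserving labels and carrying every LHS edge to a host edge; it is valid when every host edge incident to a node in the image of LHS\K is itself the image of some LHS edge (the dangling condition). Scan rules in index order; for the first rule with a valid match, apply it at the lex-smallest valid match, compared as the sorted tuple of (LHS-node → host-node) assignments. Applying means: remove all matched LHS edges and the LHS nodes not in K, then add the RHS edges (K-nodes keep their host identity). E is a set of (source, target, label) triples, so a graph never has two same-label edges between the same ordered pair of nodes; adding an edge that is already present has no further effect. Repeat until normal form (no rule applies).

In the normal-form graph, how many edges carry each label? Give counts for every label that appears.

start.  V:7 E:5  edges: 0-p->0 1-q->1 1-p->2 4-q->4 6-q->5
1. fire R2 via {0↦5, 1↦0, 2↦6}  →  V:5 E:3  edges: 1-q->1 1-p->2 4-q->4
2. fire R3 via {0↦1, 1↦4}  →  V:4 E:1  edges: 1-p->2
final graph: no rule applies after step 2
NF edges: [(1, 2, 'p')]

Answer: p:1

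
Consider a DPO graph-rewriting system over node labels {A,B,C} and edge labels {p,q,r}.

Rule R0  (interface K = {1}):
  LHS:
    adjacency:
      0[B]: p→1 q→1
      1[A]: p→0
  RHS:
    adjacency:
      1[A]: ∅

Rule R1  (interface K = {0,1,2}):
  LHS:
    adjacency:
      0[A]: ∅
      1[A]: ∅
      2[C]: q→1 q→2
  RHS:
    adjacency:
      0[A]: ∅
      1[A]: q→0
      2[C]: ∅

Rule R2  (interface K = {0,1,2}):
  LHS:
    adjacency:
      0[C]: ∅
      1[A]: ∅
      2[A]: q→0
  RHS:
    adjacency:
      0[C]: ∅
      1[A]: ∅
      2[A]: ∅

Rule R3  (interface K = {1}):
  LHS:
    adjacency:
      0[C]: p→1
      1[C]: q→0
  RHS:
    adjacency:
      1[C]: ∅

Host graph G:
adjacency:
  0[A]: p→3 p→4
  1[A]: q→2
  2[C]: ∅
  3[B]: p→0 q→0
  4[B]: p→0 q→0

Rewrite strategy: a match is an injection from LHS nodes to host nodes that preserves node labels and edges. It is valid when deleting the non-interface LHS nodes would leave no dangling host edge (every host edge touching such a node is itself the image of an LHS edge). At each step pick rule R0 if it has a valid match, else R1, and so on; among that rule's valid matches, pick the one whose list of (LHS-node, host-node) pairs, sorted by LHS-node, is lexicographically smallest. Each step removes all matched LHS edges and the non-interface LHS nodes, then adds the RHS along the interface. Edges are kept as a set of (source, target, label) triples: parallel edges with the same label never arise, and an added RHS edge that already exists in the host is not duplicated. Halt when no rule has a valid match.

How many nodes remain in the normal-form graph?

[0] host  ⇒  5 nodes, 7 edges  {0-p->3 0-p->4 1-q->2 3-p->0 3-q->0 4-p->0 4-q->0}
[1] R0 @ {0↦3, 1↦0}  ⇒  4 nodes, 4 edges  {0-p->4 1-q->2 4-p->0 4-q->0}
[2] R0 @ {0↦4, 1↦0}  ⇒  3 nodes, 1 edges  {1-q->2}
[3] R2 @ {0↦2, 1↦0, 2↦1}  ⇒  3 nodes, 0 edges  {∅}
halt: no rule applies after step 3
NF nodes: {0:A, 1:A, 2:C}

Answer: 3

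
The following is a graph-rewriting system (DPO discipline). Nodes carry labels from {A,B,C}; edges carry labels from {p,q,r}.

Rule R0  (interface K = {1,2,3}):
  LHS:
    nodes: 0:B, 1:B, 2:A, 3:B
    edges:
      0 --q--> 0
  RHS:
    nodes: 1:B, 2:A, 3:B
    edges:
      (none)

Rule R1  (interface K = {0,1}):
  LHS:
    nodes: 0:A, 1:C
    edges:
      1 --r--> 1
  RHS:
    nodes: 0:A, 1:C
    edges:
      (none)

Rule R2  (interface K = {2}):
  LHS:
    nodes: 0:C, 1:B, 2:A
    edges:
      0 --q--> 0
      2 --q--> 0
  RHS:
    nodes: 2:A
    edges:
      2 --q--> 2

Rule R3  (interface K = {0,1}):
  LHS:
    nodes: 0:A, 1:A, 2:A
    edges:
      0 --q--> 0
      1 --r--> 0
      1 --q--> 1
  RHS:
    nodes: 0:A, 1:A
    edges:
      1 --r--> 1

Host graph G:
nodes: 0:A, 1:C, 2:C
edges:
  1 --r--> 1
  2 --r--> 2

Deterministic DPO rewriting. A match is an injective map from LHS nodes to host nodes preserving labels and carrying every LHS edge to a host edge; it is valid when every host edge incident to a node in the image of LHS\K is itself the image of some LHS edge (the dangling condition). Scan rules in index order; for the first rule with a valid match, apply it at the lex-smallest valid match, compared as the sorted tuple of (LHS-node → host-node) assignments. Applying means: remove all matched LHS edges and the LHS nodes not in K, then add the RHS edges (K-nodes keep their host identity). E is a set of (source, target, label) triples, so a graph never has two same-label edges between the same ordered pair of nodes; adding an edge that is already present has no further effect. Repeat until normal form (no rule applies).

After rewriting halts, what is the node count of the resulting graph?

[0] host  ⇒  3 nodes, 2 edges  {1-r->1 2-r->2}
[1] R1 @ {0↦0, 1↦1}  ⇒  3 nodes, 1 edges  {2-r->2}
[2] R1 @ {0↦0, 1↦2}  ⇒  3 nodes, 0 edges  {∅}
normal form: no rule applies after step 2
NF nodes: {0:A, 1:C, 2:C}

Answer: 3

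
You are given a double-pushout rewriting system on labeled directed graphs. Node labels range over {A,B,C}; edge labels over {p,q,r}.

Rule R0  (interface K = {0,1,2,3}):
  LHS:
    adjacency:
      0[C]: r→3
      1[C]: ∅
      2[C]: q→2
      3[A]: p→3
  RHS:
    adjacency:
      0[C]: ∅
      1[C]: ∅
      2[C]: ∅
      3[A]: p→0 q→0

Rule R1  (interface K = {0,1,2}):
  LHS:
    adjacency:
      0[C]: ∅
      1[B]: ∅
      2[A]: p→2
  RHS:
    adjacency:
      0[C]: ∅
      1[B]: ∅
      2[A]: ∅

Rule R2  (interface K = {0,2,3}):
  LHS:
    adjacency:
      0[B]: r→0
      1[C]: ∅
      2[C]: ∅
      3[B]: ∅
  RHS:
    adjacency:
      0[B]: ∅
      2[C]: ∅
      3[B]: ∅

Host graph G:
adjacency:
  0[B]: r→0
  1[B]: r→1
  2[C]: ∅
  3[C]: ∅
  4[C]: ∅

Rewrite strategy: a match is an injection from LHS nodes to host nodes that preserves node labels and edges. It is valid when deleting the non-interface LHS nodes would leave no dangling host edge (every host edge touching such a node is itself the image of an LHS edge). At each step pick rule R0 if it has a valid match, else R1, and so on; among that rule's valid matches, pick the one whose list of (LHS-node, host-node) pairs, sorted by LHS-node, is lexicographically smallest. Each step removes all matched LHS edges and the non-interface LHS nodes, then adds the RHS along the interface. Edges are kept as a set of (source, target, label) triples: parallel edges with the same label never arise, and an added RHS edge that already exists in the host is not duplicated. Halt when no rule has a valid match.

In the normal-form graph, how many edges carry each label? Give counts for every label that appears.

Answer: (no edges)

Derivation:
[0] host  ⇒  5 nodes, 2 edges  {0-r->0 1-r->1}
[1] R2 @ {0↦0, 1↦2, 2↦3, 3↦1}  ⇒  4 nodes, 1 edges  {1-r->1}
[2] R2 @ {0↦1, 1↦3, 2↦4, 3↦0}  ⇒  3 nodes, 0 edges  {∅}
normal form: no rule applies after step 2
NF edges: []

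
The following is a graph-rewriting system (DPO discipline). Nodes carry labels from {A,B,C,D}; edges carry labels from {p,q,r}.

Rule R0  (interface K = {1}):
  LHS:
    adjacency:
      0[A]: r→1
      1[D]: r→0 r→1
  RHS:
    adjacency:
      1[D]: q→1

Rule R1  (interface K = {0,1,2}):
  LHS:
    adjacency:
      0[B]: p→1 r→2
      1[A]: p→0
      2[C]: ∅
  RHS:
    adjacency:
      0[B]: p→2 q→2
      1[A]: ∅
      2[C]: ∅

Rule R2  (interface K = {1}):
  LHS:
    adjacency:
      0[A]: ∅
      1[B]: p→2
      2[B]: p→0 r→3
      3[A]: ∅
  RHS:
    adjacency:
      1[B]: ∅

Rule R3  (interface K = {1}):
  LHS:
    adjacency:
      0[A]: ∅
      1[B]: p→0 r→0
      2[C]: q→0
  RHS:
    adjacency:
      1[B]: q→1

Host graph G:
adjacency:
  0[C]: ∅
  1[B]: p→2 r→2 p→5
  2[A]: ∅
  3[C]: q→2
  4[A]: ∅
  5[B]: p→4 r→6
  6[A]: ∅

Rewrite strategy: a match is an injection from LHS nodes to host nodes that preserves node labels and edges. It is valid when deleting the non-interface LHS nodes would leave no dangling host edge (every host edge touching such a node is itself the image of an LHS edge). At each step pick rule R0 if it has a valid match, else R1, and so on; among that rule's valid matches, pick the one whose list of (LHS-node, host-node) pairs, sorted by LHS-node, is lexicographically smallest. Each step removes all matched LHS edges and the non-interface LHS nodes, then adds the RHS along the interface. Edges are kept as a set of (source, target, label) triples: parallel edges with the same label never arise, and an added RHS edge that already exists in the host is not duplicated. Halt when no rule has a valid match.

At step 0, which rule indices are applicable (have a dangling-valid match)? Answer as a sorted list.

Answer: [R2,R3]

Rewrite trace:
R0: no valid match — LHS pattern not found
R1: no valid match — LHS pattern not found
R2: 1 valid match — {0↦4, 1↦1, 2↦5, 3↦6}
R3: 1 valid match — {0↦2, 1↦1, 2↦3}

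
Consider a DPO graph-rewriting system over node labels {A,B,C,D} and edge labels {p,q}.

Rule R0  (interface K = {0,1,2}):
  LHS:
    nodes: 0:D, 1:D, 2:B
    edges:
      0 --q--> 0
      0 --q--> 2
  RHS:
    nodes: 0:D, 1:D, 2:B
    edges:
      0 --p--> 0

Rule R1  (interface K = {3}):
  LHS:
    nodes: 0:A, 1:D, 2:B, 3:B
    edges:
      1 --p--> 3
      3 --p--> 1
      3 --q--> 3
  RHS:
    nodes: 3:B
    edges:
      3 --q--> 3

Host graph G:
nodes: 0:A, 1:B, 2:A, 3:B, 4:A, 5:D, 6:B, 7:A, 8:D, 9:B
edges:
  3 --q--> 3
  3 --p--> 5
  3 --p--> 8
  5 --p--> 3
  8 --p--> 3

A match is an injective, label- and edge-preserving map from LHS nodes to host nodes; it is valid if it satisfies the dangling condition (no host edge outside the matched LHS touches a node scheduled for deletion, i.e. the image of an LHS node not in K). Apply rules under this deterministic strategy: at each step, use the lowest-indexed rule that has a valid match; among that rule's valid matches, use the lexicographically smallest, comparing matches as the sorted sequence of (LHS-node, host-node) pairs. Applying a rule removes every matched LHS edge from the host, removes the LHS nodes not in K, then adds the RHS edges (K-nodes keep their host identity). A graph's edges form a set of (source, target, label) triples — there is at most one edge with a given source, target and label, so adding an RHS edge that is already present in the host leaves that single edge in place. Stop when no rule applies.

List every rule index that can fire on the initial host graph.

Answer: [R1]

Rewrite trace:
R0: no valid match — LHS pattern not found
R1: 24 valid matches — {0↦0, 1↦5, 2↦1, 3↦3}, {0↦0, 1↦5, 2↦6, 3↦3}, {0↦0, 1↦5, 2↦9, 3↦3} (+21 more)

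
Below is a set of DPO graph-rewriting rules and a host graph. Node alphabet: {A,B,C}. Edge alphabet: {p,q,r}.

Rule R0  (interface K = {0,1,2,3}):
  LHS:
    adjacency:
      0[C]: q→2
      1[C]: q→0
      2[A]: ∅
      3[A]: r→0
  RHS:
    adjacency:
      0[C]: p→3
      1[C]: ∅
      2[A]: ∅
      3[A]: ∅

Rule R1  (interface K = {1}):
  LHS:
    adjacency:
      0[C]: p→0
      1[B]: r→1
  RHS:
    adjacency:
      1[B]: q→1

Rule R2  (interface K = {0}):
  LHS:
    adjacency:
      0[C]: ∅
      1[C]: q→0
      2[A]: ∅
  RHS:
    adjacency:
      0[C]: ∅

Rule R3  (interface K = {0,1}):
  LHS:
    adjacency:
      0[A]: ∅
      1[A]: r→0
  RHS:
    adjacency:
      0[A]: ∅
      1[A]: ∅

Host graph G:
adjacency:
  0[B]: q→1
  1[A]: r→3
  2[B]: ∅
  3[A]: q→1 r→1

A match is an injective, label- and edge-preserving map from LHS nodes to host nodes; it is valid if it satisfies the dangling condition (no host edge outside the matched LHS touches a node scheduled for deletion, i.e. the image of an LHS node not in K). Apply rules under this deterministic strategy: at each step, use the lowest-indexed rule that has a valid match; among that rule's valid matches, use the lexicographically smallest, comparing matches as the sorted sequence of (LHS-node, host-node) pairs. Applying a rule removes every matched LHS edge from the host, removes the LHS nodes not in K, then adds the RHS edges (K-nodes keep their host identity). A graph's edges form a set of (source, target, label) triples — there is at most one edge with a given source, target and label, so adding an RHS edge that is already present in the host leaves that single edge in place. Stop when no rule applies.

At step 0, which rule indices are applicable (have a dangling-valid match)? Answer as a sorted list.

Answer: [R3]

Rewrite trace:
R0: no valid match — LHS pattern not found
R1: no valid match — LHS pattern not found
R2: no valid match — LHS pattern not found
R3: 2 valid matches — {0↦1, 1↦3}, {0↦3, 1↦1}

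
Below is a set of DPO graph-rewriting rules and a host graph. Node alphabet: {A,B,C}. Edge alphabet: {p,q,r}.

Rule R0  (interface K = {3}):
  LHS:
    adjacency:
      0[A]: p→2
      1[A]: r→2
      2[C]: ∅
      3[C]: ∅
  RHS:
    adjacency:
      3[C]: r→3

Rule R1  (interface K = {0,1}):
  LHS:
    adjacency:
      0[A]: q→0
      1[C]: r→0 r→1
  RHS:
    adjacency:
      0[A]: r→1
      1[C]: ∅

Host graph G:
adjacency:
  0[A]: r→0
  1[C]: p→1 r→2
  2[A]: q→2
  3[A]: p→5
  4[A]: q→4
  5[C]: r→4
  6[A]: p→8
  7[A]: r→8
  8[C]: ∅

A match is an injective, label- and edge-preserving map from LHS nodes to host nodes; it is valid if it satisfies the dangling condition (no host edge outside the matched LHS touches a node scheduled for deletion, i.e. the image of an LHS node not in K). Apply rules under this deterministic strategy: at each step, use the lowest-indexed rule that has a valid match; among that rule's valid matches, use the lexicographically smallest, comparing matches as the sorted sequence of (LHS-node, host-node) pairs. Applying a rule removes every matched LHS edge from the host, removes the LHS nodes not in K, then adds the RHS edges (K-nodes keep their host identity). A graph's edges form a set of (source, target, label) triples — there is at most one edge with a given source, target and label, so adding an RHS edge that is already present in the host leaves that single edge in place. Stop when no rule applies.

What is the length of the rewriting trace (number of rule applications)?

[0] host  ⇒  9 nodes, 9 edges  {0-r->0 1-p->1 1-r->2 2-q->2 3-p->5 4-q->4 5-r->4 6-p->8 7-r->8}
[1] R0 @ {0↦6, 1↦7, 2↦8, 3↦1}  ⇒  6 nodes, 8 edges  {0-r->0 1-p->1 1-r->1 1-r->2 2-q->2 3-p->5 4-q->4 5-r->4}
[2] R1 @ {0↦2, 1↦1}  ⇒  6 nodes, 6 edges  {0-r->0 1-p->1 2-r->1 3-p->5 4-q->4 5-r->4}
final graph: no rule applies after step 2

Answer: 2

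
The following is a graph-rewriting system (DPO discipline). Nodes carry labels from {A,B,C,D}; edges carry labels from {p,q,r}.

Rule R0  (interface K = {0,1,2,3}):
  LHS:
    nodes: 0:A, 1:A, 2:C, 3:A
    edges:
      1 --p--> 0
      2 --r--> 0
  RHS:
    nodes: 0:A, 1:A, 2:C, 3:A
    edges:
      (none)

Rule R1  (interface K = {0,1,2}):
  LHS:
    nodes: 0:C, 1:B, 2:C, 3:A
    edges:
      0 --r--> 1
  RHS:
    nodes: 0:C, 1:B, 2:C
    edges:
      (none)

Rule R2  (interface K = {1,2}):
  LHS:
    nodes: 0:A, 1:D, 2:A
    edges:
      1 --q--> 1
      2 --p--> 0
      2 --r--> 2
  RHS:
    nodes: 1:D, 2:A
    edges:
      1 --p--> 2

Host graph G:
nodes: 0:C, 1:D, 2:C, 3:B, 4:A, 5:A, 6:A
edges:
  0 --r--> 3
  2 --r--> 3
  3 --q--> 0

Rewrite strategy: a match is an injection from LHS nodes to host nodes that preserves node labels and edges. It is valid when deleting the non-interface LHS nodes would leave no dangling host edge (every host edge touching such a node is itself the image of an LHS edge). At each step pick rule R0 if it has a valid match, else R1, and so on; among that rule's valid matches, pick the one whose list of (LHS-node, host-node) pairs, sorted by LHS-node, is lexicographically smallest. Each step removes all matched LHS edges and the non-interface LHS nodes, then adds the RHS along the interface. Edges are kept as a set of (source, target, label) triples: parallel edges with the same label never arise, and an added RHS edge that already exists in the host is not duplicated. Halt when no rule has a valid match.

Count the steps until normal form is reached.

start.  V:7 E:3  edges: 0-r->3 2-r->3 3-q->0
1. fire R1 via {0↦0, 1↦3, 2↦2, 3↦4}  →  V:6 E:2  edges: 2-r->3 3-q->0
2. fire R1 via {0↦2, 1↦3, 2↦0, 3↦5}  →  V:5 E:1  edges: 3-q->0
halt: no rule applies after step 2

Answer: 2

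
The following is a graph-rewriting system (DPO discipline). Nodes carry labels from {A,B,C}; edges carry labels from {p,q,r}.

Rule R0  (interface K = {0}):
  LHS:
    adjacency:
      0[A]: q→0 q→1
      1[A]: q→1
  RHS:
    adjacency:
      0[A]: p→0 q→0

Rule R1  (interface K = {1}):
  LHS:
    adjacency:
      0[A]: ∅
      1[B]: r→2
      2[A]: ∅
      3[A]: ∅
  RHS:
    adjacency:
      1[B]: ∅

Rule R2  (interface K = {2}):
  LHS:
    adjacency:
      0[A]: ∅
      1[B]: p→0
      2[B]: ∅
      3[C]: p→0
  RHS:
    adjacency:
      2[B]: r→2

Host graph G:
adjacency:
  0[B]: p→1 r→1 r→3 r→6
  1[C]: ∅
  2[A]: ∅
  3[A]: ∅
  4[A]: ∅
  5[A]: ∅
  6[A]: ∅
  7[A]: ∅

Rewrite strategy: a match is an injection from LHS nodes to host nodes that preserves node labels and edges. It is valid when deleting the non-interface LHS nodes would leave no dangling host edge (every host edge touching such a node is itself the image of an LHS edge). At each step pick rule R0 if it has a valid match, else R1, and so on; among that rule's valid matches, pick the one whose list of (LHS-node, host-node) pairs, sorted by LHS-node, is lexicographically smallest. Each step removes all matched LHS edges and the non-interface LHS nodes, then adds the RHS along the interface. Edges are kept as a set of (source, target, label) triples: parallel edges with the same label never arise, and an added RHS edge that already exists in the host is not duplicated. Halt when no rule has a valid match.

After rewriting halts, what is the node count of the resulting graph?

[0] host  ⇒  8 nodes, 4 edges  {0-p->1 0-r->1 0-r->3 0-r->6}
[1] R1 @ {0↦2, 1↦0, 2↦3, 3↦4}  ⇒  5 nodes, 3 edges  {0-p->1 0-r->1 0-r->6}
[2] R1 @ {0↦5, 1↦0, 2↦6, 3↦7}  ⇒  2 nodes, 2 edges  {0-p->1 0-r->1}
halt: no rule applies after step 2
NF nodes: {0:B, 1:C}

Answer: 2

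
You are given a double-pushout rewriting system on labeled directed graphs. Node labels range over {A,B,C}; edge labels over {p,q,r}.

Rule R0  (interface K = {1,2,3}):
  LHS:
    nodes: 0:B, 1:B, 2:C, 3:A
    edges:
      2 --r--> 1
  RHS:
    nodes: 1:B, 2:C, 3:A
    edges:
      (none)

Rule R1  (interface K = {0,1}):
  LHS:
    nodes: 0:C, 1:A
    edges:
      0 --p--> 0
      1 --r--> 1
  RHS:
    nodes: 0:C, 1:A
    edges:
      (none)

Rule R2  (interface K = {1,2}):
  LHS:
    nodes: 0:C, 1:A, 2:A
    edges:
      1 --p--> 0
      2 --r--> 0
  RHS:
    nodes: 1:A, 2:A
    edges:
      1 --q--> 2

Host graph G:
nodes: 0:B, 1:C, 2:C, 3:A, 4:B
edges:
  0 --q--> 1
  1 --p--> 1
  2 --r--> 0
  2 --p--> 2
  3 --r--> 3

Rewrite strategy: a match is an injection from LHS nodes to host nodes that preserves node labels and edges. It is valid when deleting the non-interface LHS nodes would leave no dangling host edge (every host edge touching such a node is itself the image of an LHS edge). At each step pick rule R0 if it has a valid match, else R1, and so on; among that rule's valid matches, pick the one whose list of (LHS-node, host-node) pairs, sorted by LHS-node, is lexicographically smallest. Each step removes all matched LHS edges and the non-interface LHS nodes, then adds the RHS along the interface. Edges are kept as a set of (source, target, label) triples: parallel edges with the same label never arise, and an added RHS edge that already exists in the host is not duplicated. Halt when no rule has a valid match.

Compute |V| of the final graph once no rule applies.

Answer: 4

Rewrite trace:
initial: |V|=5 |E|=5  E = 0-q->1 1-p->1 2-r->0 2-p->2 3-r->3
step 1: apply R0 at {0↦4, 1↦0, 2↦2, 3↦3}  → |V|=4 |E|=4  E = 0-q->1 1-p->1 2-p->2 3-r->3
step 2: apply R1 at {0↦1, 1↦3}  → |V|=4 |E|=2  E = 0-q->1 2-p->2
final graph: no rule applies after step 2
NF nodes: {0:B, 1:C, 2:C, 3:A}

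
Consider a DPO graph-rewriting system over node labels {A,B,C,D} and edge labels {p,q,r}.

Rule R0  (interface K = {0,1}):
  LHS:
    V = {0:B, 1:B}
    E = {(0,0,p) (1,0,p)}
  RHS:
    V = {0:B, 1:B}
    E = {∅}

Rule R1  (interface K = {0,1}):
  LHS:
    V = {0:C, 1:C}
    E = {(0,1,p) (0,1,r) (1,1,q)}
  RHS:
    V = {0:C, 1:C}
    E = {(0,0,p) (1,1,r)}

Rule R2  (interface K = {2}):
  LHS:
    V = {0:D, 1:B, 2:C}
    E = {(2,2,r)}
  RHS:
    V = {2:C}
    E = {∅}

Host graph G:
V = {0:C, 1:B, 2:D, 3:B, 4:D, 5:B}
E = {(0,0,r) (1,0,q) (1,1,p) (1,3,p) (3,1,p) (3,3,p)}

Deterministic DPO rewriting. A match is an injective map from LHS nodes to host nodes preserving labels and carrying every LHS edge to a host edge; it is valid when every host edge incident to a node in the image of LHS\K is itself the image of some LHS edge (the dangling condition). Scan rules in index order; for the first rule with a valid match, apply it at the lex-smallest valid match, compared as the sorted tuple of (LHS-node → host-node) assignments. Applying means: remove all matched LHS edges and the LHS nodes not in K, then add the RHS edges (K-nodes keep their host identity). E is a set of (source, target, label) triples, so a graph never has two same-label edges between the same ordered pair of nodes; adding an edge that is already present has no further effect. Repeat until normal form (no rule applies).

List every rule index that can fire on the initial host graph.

Answer: [R0,R2]

Derivation:
R0: 2 valid matches — {0↦1, 1↦3}, {0↦3, 1↦1}
R1: no valid match — LHS pattern not found
R2: 2 valid matches — {0↦2, 1↦5, 2↦0}, {0↦4, 1↦5, 2↦0}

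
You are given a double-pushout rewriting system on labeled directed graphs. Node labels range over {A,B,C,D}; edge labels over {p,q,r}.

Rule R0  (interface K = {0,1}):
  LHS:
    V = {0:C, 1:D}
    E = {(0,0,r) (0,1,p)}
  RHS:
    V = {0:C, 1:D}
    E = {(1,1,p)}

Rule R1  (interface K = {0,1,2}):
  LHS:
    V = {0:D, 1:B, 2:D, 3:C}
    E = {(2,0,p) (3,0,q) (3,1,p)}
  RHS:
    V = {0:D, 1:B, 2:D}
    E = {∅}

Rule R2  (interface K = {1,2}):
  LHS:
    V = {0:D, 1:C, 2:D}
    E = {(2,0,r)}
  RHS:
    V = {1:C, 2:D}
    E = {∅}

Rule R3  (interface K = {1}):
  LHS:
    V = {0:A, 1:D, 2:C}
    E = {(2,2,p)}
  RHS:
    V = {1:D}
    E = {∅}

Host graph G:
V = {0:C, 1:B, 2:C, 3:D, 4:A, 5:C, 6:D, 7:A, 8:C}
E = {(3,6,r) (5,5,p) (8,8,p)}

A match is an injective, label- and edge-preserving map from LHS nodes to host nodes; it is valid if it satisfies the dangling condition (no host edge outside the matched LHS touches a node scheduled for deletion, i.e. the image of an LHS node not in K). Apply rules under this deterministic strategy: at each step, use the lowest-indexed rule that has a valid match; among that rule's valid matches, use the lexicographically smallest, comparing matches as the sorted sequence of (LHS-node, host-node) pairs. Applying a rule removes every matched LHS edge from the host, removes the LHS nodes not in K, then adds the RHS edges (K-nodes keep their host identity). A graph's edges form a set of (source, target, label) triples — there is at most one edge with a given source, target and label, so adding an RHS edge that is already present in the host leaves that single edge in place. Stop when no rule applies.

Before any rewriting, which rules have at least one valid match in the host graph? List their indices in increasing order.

R0: no valid match — LHS pattern not found
R1: no valid match — LHS pattern not found
R2: 4 valid matches — {0↦6, 1↦0, 2↦3}, {0↦6, 1↦2, 2↦3}, {0↦6, 1↦5, 2↦3} (+1 more)
R3: 8 valid matches — {0↦4, 1↦3, 2↦5}, {0↦4, 1↦3, 2↦8}, {0↦4, 1↦6, 2↦5} (+5 more)

Answer: [R2,R3]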